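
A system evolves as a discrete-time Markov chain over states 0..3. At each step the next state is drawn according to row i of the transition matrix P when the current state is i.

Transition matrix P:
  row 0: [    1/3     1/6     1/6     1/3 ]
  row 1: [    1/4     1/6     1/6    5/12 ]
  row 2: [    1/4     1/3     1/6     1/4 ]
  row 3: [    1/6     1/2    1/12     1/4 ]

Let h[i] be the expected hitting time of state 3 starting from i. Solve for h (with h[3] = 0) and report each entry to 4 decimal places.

h = [2.9793, 2.7310, 3.1862, 0.0000]

First-step conditioning: h[3] = 0; for i ≠ 3, h[i] = 1 + Σ_k P[i][k]·h[k].
  h[0] = 1 + 1/3·h[0] + 1/6·h[1] + 1/6·h[2]
  h[1] = 1 + 1/4·h[0] + 1/6·h[1] + 1/6·h[2]
  h[2] = 1 + 1/4·h[0] + 1/3·h[1] + 1/6·h[2]
Solving the 3×3 linear system over states ≠ 3 gives exactly h = [432/145, 396/145, 462/145, 0] (h[3] = 0 is the target).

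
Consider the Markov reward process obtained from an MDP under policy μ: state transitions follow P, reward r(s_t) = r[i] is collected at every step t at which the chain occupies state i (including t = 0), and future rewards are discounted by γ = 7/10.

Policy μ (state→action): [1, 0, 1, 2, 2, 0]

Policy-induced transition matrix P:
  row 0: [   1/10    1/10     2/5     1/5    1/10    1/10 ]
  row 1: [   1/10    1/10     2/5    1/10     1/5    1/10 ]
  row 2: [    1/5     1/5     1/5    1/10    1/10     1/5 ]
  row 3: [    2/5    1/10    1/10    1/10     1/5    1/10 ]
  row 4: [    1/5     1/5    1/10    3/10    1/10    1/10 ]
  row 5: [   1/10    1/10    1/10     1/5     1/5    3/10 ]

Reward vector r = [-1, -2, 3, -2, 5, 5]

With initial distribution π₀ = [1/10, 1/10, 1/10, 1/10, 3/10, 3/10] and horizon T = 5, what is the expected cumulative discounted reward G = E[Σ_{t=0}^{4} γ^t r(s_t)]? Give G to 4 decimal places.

t=0: π = [0.1000, 0.1000, 0.1000, 0.1000, 0.3000, 0.3000], E[r] = 2.8000, γ^t·E[r] = 2.800000, running G = 2.800000
t=1: π = [0.1700, 0.1400, 0.1700, 0.2000, 0.1500, 0.1700], E[r] = 1.2600, γ^t·E[r] = 0.882000, running G = 3.682000
t=2: π = [0.1920, 0.1320, 0.2100, 0.1640, 0.1510, 0.1510], E[r] = 1.3560, γ^t·E[r] = 0.664440, running G = 4.346440
t=3: π = [0.1853, 0.1361, 0.2182, 0.1645, 0.1447, 0.1512], E[r] = 1.3476, γ^t·E[r] = 0.462227, running G = 4.808667
t=4: π = [0.1856, 0.1363, 0.2182, 0.1626, 0.1452, 0.1521], E[r] = 1.3575, γ^t·E[r] = 0.325941, running G = 5.134607

G = 5.1346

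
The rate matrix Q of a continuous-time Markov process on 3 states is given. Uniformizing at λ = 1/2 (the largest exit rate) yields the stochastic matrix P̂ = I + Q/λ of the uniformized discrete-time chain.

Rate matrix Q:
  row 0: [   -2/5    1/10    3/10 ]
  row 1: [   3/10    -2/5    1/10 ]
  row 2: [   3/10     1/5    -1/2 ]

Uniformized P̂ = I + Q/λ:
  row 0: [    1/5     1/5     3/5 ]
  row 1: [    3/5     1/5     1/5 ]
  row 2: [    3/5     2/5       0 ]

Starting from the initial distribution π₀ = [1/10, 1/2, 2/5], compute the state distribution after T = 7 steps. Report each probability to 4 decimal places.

t=0: π = [0.1000, 0.5000, 0.4000]
t=1: π = [0.5600, 0.2800, 0.1600]
t=2: π = [0.3760, 0.2320, 0.3920]
t=3: π = [0.4496, 0.2784, 0.2720]
t=4: π = [0.4202, 0.2544, 0.3254]
t=5: π = [0.4319, 0.2651, 0.3030]
t=6: π = [0.4272, 0.2606, 0.3122]
t=7: π = [0.4291, 0.2624, 0.3085]

π = [0.4291, 0.2624, 0.3085]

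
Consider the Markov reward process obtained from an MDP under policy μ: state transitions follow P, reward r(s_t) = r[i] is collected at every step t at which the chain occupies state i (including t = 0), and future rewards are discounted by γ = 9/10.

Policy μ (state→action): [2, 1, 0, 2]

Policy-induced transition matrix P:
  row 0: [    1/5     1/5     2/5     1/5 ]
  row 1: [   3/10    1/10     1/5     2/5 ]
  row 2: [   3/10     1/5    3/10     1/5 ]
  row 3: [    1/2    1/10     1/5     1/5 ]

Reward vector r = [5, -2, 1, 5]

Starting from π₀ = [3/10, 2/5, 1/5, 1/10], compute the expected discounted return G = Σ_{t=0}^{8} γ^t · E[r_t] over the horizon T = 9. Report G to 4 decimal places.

G = 15.4161

t=0: π = [0.3000, 0.4000, 0.2000, 0.1000], E[r] = 1.4000, γ^t·E[r] = 1.400000, running G = 1.400000
t=1: π = [0.2900, 0.1500, 0.2800, 0.2800], E[r] = 2.8300, γ^t·E[r] = 2.547000, running G = 3.947000
t=2: π = [0.3270, 0.1570, 0.2860, 0.2300], E[r] = 2.7570, γ^t·E[r] = 2.233170, running G = 6.180170
t=3: π = [0.3133, 0.1613, 0.2940, 0.2314], E[r] = 2.6949, γ^t·E[r] = 1.964582, running G = 8.144752
t=4: π = [0.3150, 0.1607, 0.2921, 0.2323], E[r] = 2.7067, γ^t·E[r] = 1.775833, running G = 9.920585
t=5: π = [0.3150, 0.1607, 0.2922, 0.2321], E[r] = 2.7063, γ^t·E[r] = 1.598048, running G = 11.518634
t=6: π = [0.3149, 0.1607, 0.2922, 0.2321], E[r] = 2.7061, γ^t·E[r] = 1.438158, running G = 12.956792
t=7: π = [0.3149, 0.1607, 0.2922, 0.2321], E[r] = 2.7062, γ^t·E[r] = 1.294352, running G = 14.251144
t=8: π = [0.3149, 0.1607, 0.2922, 0.2321], E[r] = 2.7062, γ^t·E[r] = 1.164917, running G = 15.416061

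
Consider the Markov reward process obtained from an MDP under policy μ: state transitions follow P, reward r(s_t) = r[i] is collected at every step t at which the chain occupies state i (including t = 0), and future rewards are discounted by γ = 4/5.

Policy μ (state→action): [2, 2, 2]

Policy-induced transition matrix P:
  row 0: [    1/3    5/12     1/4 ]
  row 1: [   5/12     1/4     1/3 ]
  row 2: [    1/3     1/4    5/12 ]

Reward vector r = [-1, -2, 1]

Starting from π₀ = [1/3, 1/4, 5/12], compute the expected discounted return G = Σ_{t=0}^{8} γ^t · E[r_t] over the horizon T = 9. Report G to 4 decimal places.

G = -2.5529

t=0: π = [0.3333, 0.2500, 0.4167], E[r] = -0.4167, γ^t·E[r] = -0.416667, running G = -0.416667
t=1: π = [0.3542, 0.3056, 0.3403], E[r] = -0.6250, γ^t·E[r] = -0.500000, running G = -0.916667
t=2: π = [0.3588, 0.3090, 0.3322], E[r] = -0.6447, γ^t·E[r] = -0.412593, running G = -1.329259
t=3: π = [0.3591, 0.3098, 0.3311], E[r] = -0.6476, γ^t·E[r] = -0.331556, running G = -1.660815
t=4: π = [0.3591, 0.3098, 0.3310], E[r] = -0.6478, γ^t·E[r] = -0.265356, running G = -1.926171
t=5: π = [0.3592, 0.3099, 0.3310], E[r] = -0.6479, γ^t·E[r] = -0.212298, running G = -2.138469
t=6: π = [0.3592, 0.3099, 0.3310], E[r] = -0.6479, γ^t·E[r] = -0.169840, running G = -2.308309
t=7: π = [0.3592, 0.3099, 0.3310], E[r] = -0.6479, γ^t·E[r] = -0.135872, running G = -2.444181
t=8: π = [0.3592, 0.3099, 0.3310], E[r] = -0.6479, γ^t·E[r] = -0.108697, running G = -2.552878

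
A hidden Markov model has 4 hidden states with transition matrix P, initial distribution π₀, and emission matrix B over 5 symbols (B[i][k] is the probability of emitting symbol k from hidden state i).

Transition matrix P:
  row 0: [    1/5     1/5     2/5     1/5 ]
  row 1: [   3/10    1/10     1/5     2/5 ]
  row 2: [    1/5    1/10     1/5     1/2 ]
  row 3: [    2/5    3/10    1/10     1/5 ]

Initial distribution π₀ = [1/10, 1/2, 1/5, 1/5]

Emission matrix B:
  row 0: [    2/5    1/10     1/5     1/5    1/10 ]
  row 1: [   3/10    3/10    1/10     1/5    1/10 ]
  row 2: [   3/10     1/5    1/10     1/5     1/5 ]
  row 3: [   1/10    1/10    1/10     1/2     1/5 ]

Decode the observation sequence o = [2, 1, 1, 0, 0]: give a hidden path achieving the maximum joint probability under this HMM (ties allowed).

t=0: δ = [2.000e-02, 5.000e-02, 2.000e-02, 2.000e-02]  (obs o_0=2)
t=1: δ = [1.500e-03, 1.800e-03, 2.000e-03, 2.000e-03]  ψ = [1, 3, 1, 1]  (obs o_1=1)
t=2: δ = [8.000e-05, 1.800e-04, 1.200e-04, 1.000e-04]  ψ = [3, 3, 0, 2]  (obs o_2=1)
t=3: δ = [2.160e-05, 9.000e-06, 1.080e-05, 7.200e-06]  ψ = [1, 3, 1, 1]  (obs o_3=0)
t=4: δ = [1.728e-06, 1.296e-06, 2.592e-06, 5.400e-07]  ψ = [0, 0, 0, 2]  (obs o_4=0)
backtrack: best end state = 2; path = [1, 3, 1, 0, 2]

path = [1, 3, 1, 0, 2]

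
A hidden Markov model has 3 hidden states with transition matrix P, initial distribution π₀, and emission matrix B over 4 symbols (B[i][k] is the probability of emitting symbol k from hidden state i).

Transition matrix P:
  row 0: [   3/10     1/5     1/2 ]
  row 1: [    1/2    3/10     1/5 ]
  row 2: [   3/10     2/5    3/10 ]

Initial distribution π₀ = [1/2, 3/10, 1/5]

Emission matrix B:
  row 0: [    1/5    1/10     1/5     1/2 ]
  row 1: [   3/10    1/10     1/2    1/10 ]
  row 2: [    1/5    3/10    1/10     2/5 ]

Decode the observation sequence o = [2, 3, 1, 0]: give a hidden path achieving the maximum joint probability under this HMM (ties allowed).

t=0: δ = [1.000e-01, 1.500e-01, 2.000e-02]  (obs o_0=2)
t=1: δ = [3.750e-02, 4.500e-03, 2.000e-02]  ψ = [1, 1, 0]  (obs o_1=3)
t=2: δ = [1.125e-03, 8.000e-04, 5.625e-03]  ψ = [0, 2, 0]  (obs o_2=1)
t=3: δ = [3.375e-04, 6.750e-04, 3.375e-04]  ψ = [2, 2, 2]  (obs o_3=0)
backtrack: best end state = 1; path = [1, 0, 2, 1]

path = [1, 0, 2, 1]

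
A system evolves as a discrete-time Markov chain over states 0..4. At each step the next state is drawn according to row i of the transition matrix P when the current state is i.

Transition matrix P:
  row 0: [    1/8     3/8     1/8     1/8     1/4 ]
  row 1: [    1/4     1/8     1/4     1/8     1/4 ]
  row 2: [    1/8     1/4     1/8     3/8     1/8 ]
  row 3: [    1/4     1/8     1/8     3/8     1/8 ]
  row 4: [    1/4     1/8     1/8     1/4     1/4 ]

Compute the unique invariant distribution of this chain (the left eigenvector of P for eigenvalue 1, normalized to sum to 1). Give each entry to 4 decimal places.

Balance equations π_j = Σ_i π_i·P[i][j]:
  π_0 = 1/8·π_0 + 1/4·π_1 + 1/8·π_2 + 1/4·π_3 + 1/4·π_4
  π_1 = 3/8·π_0 + 1/8·π_1 + 1/4·π_2 + 1/8·π_3 + 1/8·π_4
  π_2 = 1/8·π_0 + 1/4·π_1 + 1/8·π_2 + 1/8·π_3 + 1/8·π_4
  π_3 = 1/8·π_0 + 1/8·π_1 + 3/8·π_2 + 3/8·π_3 + 1/4·π_4
  normalize: π_0 + π_1 + π_2 + π_3 + π_4 = 1
Solving the linear system gives exactly π = [117/569, 111/569, 85/569, 995/3983, 797/3983].

π = [0.2056, 0.1951, 0.1494, 0.2498, 0.2001]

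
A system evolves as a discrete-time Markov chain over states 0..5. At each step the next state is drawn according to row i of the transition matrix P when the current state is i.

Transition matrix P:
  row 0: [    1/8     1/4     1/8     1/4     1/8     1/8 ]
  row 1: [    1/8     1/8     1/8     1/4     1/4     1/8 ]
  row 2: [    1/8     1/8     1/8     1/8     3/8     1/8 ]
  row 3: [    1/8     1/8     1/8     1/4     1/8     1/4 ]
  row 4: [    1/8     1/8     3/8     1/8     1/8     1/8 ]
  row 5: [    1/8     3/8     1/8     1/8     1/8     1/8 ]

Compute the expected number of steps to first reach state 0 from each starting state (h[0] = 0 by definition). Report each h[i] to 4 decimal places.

First-step conditioning: h[0] = 0; for i ≠ 0, h[i] = 1 + Σ_k P[i][k]·h[k].
  h[1] = 1 + 1/8·h[1] + 1/8·h[2] + 1/4·h[3] + 1/4·h[4] + 1/8·h[5]
  h[2] = 1 + 1/8·h[1] + 1/8·h[2] + 1/8·h[3] + 3/8·h[4] + 1/8·h[5]
  h[3] = 1 + 1/8·h[1] + 1/8·h[2] + 1/4·h[3] + 1/8·h[4] + 1/4·h[5]
  h[4] = 1 + 1/8·h[1] + 3/8·h[2] + 1/8·h[3] + 1/8·h[4] + 1/8·h[5]
  h[5] = 1 + 3/8·h[1] + 1/8·h[2] + 1/8·h[3] + 1/8·h[4] + 1/8·h[5]
Solving the 5×5 linear system over states ≠ 0 gives exactly h = [0, 8, 8, 8, 8, 8] (h[0] = 0 is the target).

h = [0.0000, 8.0000, 8.0000, 8.0000, 8.0000, 8.0000]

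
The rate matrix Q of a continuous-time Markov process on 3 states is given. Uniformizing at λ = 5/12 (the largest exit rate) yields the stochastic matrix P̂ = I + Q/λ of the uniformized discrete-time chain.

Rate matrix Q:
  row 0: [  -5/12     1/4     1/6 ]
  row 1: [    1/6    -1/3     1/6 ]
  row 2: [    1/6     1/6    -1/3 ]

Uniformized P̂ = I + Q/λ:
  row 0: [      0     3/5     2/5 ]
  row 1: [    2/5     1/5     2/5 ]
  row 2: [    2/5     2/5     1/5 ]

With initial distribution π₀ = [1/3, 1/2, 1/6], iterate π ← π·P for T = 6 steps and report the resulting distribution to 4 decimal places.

π = [0.2859, 0.3808, 0.3333]

t=0: π = [0.3333, 0.5000, 0.1667]
t=1: π = [0.2667, 0.3667, 0.3667]
t=2: π = [0.2933, 0.3800, 0.3267]
t=3: π = [0.2827, 0.3827, 0.3347]
t=4: π = [0.2869, 0.3800, 0.3331]
t=5: π = [0.2852, 0.3814, 0.3334]
t=6: π = [0.2859, 0.3808, 0.3333]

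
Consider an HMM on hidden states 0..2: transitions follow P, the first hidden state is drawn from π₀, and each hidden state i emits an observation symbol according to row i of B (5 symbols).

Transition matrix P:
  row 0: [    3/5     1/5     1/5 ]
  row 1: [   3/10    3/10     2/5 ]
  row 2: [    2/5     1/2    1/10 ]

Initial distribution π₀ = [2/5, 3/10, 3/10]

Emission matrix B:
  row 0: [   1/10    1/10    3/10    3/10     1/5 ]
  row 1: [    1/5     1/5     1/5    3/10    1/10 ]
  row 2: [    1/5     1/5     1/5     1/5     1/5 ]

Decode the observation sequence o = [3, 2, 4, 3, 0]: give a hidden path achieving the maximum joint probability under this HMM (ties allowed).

path = [0, 0, 0, 0, 0]

t=0: δ = [1.200e-01, 9.000e-02, 6.000e-02]  (obs o_0=3)
t=1: δ = [2.160e-02, 6.000e-03, 7.200e-03]  ψ = [0, 2, 1]  (obs o_1=2)
t=2: δ = [2.592e-03, 4.320e-04, 8.640e-04]  ψ = [0, 0, 0]  (obs o_2=4)
t=3: δ = [4.666e-04, 1.555e-04, 1.037e-04]  ψ = [0, 0, 0]  (obs o_3=3)
t=4: δ = [2.799e-05, 1.866e-05, 1.866e-05]  ψ = [0, 0, 0]  (obs o_4=0)
backtrack: best end state = 0; path = [0, 0, 0, 0, 0]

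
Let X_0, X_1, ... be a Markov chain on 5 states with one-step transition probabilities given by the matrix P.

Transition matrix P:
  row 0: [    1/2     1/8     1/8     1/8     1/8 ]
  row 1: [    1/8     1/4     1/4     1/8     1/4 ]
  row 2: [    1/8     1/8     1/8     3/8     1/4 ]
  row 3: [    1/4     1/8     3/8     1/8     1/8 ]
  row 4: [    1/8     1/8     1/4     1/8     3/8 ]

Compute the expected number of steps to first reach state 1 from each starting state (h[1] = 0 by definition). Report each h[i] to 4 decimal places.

First-step conditioning: h[1] = 0; for i ≠ 1, h[i] = 1 + Σ_k P[i][k]·h[k].
  h[0] = 1 + 1/2·h[0] + 1/8·h[2] + 1/8·h[3] + 1/8·h[4]
  h[2] = 1 + 1/8·h[0] + 1/8·h[2] + 3/8·h[3] + 1/4·h[4]
  h[3] = 1 + 1/4·h[0] + 3/8·h[2] + 1/8·h[3] + 1/8·h[4]
  h[4] = 1 + 1/8·h[0] + 1/4·h[2] + 1/8·h[3] + 3/8·h[4]
Solving the 4×4 linear system over states ≠ 1 gives exactly h = [8, 0, 8, 8, 8] (h[1] = 0 is the target).

h = [8.0000, 0.0000, 8.0000, 8.0000, 8.0000]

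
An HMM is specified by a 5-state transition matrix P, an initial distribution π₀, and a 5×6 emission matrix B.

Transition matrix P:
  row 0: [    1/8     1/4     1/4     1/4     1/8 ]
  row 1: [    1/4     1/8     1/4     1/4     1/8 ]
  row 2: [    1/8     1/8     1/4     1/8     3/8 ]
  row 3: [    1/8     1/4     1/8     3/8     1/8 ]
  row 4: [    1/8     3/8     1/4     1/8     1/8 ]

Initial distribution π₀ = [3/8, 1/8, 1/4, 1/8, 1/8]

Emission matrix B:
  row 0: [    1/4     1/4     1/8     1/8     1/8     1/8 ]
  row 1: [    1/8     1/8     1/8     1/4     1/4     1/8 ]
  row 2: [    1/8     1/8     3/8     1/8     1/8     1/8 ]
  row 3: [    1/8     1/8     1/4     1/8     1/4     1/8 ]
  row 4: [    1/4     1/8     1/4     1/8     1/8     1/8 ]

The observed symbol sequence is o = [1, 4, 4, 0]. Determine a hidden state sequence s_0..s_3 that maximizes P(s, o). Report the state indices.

path = [0, 3, 3, 3]

t=0: δ = [9.375e-02, 1.562e-02, 3.125e-02, 1.562e-02, 1.562e-02]  (obs o_0=1)
t=1: δ = [1.465e-03, 5.859e-03, 2.930e-03, 5.859e-03, 1.465e-03]  ψ = [0, 0, 0, 0, 0]  (obs o_1=4)
t=2: δ = [1.831e-04, 3.662e-04, 1.831e-04, 5.493e-04, 1.373e-04]  ψ = [1, 3, 1, 3, 2]  (obs o_2=4)
t=3: δ = [2.289e-05, 1.717e-05, 1.144e-05, 2.575e-05, 1.717e-05]  ψ = [1, 3, 1, 3, 2]  (obs o_3=0)
backtrack: best end state = 3; path = [0, 3, 3, 3]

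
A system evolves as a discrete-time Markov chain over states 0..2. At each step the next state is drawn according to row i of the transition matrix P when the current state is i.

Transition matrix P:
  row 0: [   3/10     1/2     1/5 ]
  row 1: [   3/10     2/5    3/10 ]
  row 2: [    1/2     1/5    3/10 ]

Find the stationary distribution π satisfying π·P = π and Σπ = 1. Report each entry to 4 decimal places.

π = [0.3529, 0.3824, 0.2647]

Balance equations π_j = Σ_i π_i·P[i][j]:
  π_0 = 3/10·π_0 + 3/10·π_1 + 1/2·π_2
  π_1 = 1/2·π_0 + 2/5·π_1 + 1/5·π_2
  normalize: π_0 + π_1 + π_2 = 1
Solving the linear system gives exactly π = [6/17, 13/34, 9/34].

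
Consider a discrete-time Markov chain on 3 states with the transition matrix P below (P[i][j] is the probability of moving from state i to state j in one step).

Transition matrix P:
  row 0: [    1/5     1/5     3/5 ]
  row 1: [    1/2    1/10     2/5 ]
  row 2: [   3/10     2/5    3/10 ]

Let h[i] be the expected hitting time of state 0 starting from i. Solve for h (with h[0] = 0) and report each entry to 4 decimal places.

h = [0.0000, 2.3404, 2.7660]

First-step conditioning: h[0] = 0; for i ≠ 0, h[i] = 1 + Σ_k P[i][k]·h[k].
  h[1] = 1 + 1/10·h[1] + 2/5·h[2]
  h[2] = 1 + 2/5·h[1] + 3/10·h[2]
Solving the 2×2 linear system over states ≠ 0 gives exactly h = [0, 110/47, 130/47] (h[0] = 0 is the target).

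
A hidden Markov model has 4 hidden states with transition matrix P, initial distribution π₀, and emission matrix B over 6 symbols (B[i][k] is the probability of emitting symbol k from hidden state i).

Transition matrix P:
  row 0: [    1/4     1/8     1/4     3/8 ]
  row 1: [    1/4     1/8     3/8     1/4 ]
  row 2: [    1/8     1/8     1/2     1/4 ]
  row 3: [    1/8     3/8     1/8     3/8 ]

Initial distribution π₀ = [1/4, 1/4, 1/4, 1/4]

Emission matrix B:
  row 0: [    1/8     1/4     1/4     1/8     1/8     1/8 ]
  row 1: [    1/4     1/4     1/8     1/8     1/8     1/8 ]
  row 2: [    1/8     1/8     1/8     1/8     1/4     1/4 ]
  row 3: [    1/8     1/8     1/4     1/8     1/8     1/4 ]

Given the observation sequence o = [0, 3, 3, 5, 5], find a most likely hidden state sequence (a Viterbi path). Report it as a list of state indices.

path = [1, 2, 2, 2, 2]

t=0: δ = [3.125e-02, 6.250e-02, 3.125e-02, 3.125e-02]  (obs o_0=0)
t=1: δ = [1.953e-03, 1.465e-03, 2.930e-03, 1.953e-03]  ψ = [1, 3, 1, 1]  (obs o_1=3)
t=2: δ = [6.104e-05, 9.155e-05, 1.831e-04, 9.155e-05]  ψ = [0, 3, 2, 0]  (obs o_2=3)
t=3: δ = [2.861e-06, 4.292e-06, 2.289e-05, 1.144e-05]  ψ = [1, 3, 2, 2]  (obs o_3=5)
t=4: δ = [3.576e-07, 5.364e-07, 2.861e-06, 1.431e-06]  ψ = [2, 3, 2, 2]  (obs o_4=5)
backtrack: best end state = 2; path = [1, 2, 2, 2, 2]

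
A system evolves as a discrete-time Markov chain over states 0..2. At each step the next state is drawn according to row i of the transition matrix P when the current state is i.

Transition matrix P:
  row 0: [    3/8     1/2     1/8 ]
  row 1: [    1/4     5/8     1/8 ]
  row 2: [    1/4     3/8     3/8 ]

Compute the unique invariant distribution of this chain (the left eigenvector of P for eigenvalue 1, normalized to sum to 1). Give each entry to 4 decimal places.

π = [0.2857, 0.5476, 0.1667]

Balance equations π_j = Σ_i π_i·P[i][j]:
  π_0 = 3/8·π_0 + 1/4·π_1 + 1/4·π_2
  π_1 = 1/2·π_0 + 5/8·π_1 + 3/8·π_2
  normalize: π_0 + π_1 + π_2 = 1
Solving the linear system gives exactly π = [2/7, 23/42, 1/6].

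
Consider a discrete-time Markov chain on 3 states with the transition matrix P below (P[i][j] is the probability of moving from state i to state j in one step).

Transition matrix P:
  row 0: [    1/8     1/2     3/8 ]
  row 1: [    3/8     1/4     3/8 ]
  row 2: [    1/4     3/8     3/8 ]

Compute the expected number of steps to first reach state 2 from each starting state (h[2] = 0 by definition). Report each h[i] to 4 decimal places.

First-step conditioning: h[2] = 0; for i ≠ 2, h[i] = 1 + Σ_k P[i][k]·h[k].
  h[0] = 1 + 1/8·h[0] + 1/2·h[1]
  h[1] = 1 + 3/8·h[0] + 1/4·h[1]
Solving the 2×2 linear system over states ≠ 2 gives exactly h = [8/3, 8/3, 0] (h[2] = 0 is the target).

h = [2.6667, 2.6667, 0.0000]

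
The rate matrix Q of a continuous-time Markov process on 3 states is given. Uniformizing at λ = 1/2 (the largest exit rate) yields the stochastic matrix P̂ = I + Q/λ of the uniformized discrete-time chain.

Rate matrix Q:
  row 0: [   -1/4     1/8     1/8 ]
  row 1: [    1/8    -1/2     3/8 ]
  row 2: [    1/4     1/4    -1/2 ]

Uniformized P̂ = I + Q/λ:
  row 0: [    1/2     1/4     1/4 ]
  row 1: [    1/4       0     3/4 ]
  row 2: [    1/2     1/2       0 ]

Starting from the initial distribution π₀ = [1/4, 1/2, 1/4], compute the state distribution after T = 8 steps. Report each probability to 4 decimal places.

t=0: π = [0.2500, 0.5000, 0.2500]
t=1: π = [0.3750, 0.1875, 0.4375]
t=2: π = [0.4531, 0.3125, 0.2344]
t=3: π = [0.4219, 0.2305, 0.3477]
t=4: π = [0.4424, 0.2793, 0.2783]
t=5: π = [0.4302, 0.2498, 0.3201]
t=6: π = [0.4376, 0.2676, 0.2949]
t=7: π = [0.4331, 0.2568, 0.3101]
t=8: π = [0.4358, 0.2633, 0.3009]

π = [0.4358, 0.2633, 0.3009]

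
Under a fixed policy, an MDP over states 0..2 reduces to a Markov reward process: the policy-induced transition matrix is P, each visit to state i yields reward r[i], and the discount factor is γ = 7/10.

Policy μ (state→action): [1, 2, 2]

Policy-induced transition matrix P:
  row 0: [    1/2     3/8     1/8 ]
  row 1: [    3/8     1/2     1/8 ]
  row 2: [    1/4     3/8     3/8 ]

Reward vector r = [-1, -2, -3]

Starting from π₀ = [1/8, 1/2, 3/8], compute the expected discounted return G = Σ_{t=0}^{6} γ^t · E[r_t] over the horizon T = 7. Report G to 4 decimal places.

G = -5.9727

t=0: π = [0.1250, 0.5000, 0.3750], E[r] = -2.2500, γ^t·E[r] = -2.250000, running G = -2.250000
t=1: π = [0.3438, 0.4375, 0.2188], E[r] = -1.8750, γ^t·E[r] = -1.312500, running G = -3.562500
t=2: π = [0.3906, 0.4297, 0.1797], E[r] = -1.7891, γ^t·E[r] = -0.876641, running G = -4.439141
t=3: π = [0.4014, 0.4287, 0.1699], E[r] = -1.7686, γ^t·E[r] = -0.606614, running G = -5.045755
t=4: π = [0.4039, 0.4286, 0.1675], E[r] = -1.7635, γ^t·E[r] = -0.423428, running G = -5.469183
t=5: π = [0.4046, 0.4286, 0.1669], E[r] = -1.7623, γ^t·E[r] = -0.296192, running G = -5.765375
t=6: π = [0.4047, 0.4286, 0.1667], E[r] = -1.7620, γ^t·E[r] = -0.207298, running G = -5.972674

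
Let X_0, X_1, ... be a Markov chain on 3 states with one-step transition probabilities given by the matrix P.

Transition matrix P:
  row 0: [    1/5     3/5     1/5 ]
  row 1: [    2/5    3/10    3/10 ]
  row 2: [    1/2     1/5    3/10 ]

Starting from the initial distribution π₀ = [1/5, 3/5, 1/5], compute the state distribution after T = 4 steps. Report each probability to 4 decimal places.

t=0: π = [0.2000, 0.6000, 0.2000]
t=1: π = [0.3800, 0.3400, 0.2800]
t=2: π = [0.3520, 0.3860, 0.2620]
t=3: π = [0.3558, 0.3794, 0.2648]
t=4: π = [0.3553, 0.3803, 0.2644]

π = [0.3553, 0.3803, 0.2644]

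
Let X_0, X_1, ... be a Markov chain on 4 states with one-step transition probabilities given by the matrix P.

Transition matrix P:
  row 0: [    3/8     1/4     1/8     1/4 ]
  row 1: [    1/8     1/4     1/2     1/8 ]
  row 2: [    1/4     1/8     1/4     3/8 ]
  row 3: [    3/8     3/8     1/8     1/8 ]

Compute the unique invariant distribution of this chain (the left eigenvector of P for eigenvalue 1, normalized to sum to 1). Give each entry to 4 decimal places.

Balance equations π_j = Σ_i π_i·P[i][j]:
  π_0 = 3/8·π_0 + 1/8·π_1 + 1/4·π_2 + 3/8·π_3
  π_1 = 1/4·π_0 + 1/4·π_1 + 1/8·π_2 + 3/8·π_3
  π_2 = 1/8·π_0 + 1/2·π_1 + 1/4·π_2 + 1/8·π_3
  normalize: π_0 + π_1 + π_2 + π_3 = 1
Solving the linear system gives exactly π = [151/535, 132/535, 133/535, 119/535].

π = [0.2822, 0.2467, 0.2486, 0.2224]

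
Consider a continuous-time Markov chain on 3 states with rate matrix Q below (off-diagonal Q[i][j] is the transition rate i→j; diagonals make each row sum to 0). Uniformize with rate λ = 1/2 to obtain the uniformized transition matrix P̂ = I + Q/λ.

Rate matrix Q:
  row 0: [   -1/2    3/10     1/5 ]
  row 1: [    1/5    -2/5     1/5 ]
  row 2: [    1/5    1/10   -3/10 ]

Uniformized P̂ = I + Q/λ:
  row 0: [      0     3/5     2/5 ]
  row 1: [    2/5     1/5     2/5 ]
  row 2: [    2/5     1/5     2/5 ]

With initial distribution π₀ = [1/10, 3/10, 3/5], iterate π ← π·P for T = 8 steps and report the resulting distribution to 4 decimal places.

t=0: π = [0.1000, 0.3000, 0.6000]
t=1: π = [0.3600, 0.2400, 0.4000]
t=2: π = [0.2560, 0.3440, 0.4000]
t=3: π = [0.2976, 0.3024, 0.4000]
t=4: π = [0.2810, 0.3190, 0.4000]
t=5: π = [0.2876, 0.3124, 0.4000]
t=6: π = [0.2850, 0.3150, 0.4000]
t=7: π = [0.2860, 0.3140, 0.4000]
t=8: π = [0.2856, 0.3144, 0.4000]

π = [0.2856, 0.3144, 0.4000]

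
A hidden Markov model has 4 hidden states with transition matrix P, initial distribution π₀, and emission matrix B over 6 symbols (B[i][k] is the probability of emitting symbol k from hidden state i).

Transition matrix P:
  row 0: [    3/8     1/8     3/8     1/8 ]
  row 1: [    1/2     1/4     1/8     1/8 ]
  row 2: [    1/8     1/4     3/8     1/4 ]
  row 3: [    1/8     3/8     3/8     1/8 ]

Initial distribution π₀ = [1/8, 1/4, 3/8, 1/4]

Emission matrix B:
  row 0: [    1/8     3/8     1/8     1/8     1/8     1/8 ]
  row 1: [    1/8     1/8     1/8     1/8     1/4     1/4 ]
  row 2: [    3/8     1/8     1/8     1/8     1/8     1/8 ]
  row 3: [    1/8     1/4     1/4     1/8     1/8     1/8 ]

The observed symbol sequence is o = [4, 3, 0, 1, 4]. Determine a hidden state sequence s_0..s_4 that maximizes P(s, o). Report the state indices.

path = [1, 0, 2, 3, 1]

t=0: δ = [1.562e-02, 6.250e-02, 4.688e-02, 3.125e-02]  (obs o_0=4)
t=1: δ = [3.906e-03, 1.953e-03, 2.197e-03, 1.465e-03]  ψ = [1, 1, 2, 2]  (obs o_1=3)
t=2: δ = [1.831e-04, 6.866e-05, 5.493e-04, 6.866e-05]  ψ = [0, 2, 0, 2]  (obs o_2=0)
t=3: δ = [2.575e-05, 1.717e-05, 2.575e-05, 3.433e-05]  ψ = [0, 2, 2, 2]  (obs o_3=1)
t=4: δ = [1.207e-06, 3.219e-06, 1.609e-06, 8.047e-07]  ψ = [0, 3, 3, 2]  (obs o_4=4)
backtrack: best end state = 1; path = [1, 0, 2, 3, 1]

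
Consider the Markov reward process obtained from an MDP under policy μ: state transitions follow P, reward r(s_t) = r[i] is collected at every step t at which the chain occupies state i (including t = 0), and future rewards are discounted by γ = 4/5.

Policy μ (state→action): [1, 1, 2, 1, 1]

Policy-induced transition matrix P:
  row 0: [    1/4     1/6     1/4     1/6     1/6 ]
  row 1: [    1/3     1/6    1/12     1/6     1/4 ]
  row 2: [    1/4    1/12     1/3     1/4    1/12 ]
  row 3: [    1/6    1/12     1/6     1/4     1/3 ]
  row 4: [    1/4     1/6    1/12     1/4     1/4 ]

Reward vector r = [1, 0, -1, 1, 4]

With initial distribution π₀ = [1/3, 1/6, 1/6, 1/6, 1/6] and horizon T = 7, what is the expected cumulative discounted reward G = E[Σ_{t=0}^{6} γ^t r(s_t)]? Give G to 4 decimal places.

G = 4.3175

t=0: π = [0.3333, 0.1667, 0.1667, 0.1667, 0.1667], E[r] = 1.0000, γ^t·E[r] = 1.000000, running G = 1.000000
t=1: π = [0.2500, 0.1389, 0.1944, 0.2083, 0.2083], E[r] = 1.0972, γ^t·E[r] = 0.877778, running G = 1.877778
t=2: π = [0.2442, 0.1331, 0.1910, 0.2176, 0.2141], E[r] = 1.1273, γ^t·E[r] = 0.721481, running G = 2.599259
t=3: π = [0.2430, 0.1326, 0.1899, 0.2186, 0.2160], E[r] = 1.1354, γ^t·E[r] = 0.581333, running G = 3.180593
t=4: π = [0.2428, 0.1326, 0.1895, 0.2187, 0.2163], E[r] = 1.1373, γ^t·E[r] = 0.465830, running G = 3.646423
t=5: π = [0.2428, 0.1326, 0.1894, 0.2187, 0.2164], E[r] = 1.1377, γ^t·E[r] = 0.372814, running G = 4.019237
t=6: π = [0.2428, 0.1327, 0.1894, 0.2187, 0.2164], E[r] = 1.1378, γ^t·E[r] = 0.298279, running G = 4.317515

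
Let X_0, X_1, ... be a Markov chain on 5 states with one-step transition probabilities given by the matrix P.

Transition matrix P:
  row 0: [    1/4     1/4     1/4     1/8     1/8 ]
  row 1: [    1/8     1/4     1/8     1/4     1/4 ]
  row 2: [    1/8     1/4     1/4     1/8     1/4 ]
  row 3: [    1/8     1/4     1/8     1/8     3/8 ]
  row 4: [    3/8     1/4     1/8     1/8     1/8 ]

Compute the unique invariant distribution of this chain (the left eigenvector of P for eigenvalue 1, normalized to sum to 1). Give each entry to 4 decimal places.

Balance equations π_j = Σ_i π_i·P[i][j]:
  π_0 = 1/4·π_0 + 1/8·π_1 + 1/8·π_2 + 1/8·π_3 + 3/8·π_4
  π_1 = 1/4·π_0 + 1/4·π_1 + 1/4·π_2 + 1/4·π_3 + 1/4·π_4
  π_2 = 1/4·π_0 + 1/8·π_1 + 1/4·π_2 + 1/8·π_3 + 1/8·π_4
  π_3 = 1/8·π_0 + 1/4·π_1 + 1/8·π_2 + 1/8·π_3 + 1/8·π_4
  normalize: π_0 + π_1 + π_2 + π_3 + π_4 = 1
Solving the linear system gives exactly π = [213/1040, 1/4, 179/1040, 5/32, 451/2080].

π = [0.2048, 0.2500, 0.1721, 0.1563, 0.2168]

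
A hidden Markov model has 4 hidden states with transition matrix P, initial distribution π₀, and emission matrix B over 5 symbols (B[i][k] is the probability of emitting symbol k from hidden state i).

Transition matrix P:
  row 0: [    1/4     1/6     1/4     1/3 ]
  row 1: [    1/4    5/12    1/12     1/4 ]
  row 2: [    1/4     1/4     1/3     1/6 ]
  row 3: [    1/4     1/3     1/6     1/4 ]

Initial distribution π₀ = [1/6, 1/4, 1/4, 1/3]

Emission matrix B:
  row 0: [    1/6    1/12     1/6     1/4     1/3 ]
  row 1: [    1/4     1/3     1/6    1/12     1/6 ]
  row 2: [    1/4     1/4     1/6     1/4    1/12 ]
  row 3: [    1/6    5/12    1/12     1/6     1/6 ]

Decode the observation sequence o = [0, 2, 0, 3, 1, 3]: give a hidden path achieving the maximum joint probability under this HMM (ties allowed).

t=0: δ = [2.778e-02, 6.250e-02, 6.250e-02, 5.556e-02]  (obs o_0=0)
t=1: δ = [2.604e-03, 4.340e-03, 3.472e-03, 1.302e-03]  ψ = [1, 1, 2, 1]  (obs o_1=2)
t=2: δ = [1.808e-04, 4.521e-04, 2.894e-04, 1.808e-04]  ψ = [1, 1, 2, 1]  (obs o_2=0)
t=3: δ = [2.826e-05, 1.570e-05, 2.411e-05, 1.884e-05]  ψ = [1, 1, 2, 1]  (obs o_3=3)
t=4: δ = [5.887e-07, 2.180e-06, 2.009e-06, 3.925e-06]  ψ = [0, 1, 2, 0]  (obs o_4=1)
t=5: δ = [2.453e-07, 1.090e-07, 1.674e-07, 1.635e-07]  ψ = [3, 3, 2, 3]  (obs o_5=3)
backtrack: best end state = 0; path = [1, 1, 1, 0, 3, 0]

path = [1, 1, 1, 0, 3, 0]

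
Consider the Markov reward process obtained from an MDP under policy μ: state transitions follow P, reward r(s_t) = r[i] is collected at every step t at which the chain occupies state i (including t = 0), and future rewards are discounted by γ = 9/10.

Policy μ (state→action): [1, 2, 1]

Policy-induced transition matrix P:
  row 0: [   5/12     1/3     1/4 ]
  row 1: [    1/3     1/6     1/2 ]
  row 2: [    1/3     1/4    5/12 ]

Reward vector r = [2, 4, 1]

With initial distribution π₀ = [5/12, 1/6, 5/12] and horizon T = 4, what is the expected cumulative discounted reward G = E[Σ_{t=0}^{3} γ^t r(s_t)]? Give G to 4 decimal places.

t=0: π = [0.4167, 0.1667, 0.4167], E[r] = 1.9167, γ^t·E[r] = 1.916667, running G = 1.916667
t=1: π = [0.3681, 0.2708, 0.3611], E[r] = 2.1806, γ^t·E[r] = 1.962500, running G = 3.879167
t=2: π = [0.3640, 0.2581, 0.3779], E[r] = 2.1383, γ^t·E[r] = 1.732031, running G = 5.611198
t=3: π = [0.3637, 0.2588, 0.3775], E[r] = 2.1401, γ^t·E[r] = 1.560164, running G = 7.171362

G = 7.1714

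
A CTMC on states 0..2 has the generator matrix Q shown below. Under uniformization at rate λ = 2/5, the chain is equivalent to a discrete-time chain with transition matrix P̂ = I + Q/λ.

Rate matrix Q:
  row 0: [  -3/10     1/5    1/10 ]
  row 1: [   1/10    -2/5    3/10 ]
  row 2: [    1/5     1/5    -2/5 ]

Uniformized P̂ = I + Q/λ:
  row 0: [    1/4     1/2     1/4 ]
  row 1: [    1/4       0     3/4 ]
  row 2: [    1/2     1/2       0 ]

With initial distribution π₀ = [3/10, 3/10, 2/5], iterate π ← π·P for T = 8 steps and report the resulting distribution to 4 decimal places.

t=0: π = [0.3000, 0.3000, 0.4000]
t=1: π = [0.3500, 0.3500, 0.3000]
t=2: π = [0.3250, 0.3250, 0.3500]
t=3: π = [0.3375, 0.3375, 0.3250]
t=4: π = [0.3313, 0.3313, 0.3375]
t=5: π = [0.3344, 0.3344, 0.3313]
t=6: π = [0.3328, 0.3328, 0.3344]
t=7: π = [0.3336, 0.3336, 0.3328]
t=8: π = [0.3332, 0.3332, 0.3336]

π = [0.3332, 0.3332, 0.3336]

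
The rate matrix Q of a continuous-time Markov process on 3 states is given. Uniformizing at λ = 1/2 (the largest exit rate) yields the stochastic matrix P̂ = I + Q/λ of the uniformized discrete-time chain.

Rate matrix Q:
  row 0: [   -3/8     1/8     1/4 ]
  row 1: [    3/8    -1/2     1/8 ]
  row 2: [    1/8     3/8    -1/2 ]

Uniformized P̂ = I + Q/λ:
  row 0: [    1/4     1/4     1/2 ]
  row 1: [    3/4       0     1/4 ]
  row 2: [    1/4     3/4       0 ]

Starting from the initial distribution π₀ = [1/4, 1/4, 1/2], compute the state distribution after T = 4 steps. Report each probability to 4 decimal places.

π = [0.4199, 0.3115, 0.2686]

t=0: π = [0.2500, 0.2500, 0.5000]
t=1: π = [0.3750, 0.4375, 0.1875]
t=2: π = [0.4688, 0.2344, 0.2969]
t=3: π = [0.3672, 0.3398, 0.2930]
t=4: π = [0.4199, 0.3115, 0.2686]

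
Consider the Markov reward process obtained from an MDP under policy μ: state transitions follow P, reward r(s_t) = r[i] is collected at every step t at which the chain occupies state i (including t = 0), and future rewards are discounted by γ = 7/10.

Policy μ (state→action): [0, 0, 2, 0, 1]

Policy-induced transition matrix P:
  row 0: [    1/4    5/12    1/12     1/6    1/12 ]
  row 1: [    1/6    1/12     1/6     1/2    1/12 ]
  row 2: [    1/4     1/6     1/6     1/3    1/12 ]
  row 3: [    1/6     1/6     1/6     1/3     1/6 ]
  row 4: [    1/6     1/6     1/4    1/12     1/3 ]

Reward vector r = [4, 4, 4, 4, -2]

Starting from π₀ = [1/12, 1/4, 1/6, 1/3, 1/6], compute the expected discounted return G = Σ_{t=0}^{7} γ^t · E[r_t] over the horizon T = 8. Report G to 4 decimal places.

G = 9.6635

t=0: π = [0.0833, 0.2500, 0.1667, 0.3333, 0.1667], E[r] = 3.0000, γ^t·E[r] = 3.000000, running G = 3.000000
t=1: π = [0.1875, 0.1667, 0.1736, 0.3194, 0.1528], E[r] = 3.0833, γ^t·E[r] = 2.158333, running G = 5.158333
t=2: π = [0.1968, 0.1997, 0.1638, 0.2917, 0.1481], E[r] = 3.1111, γ^t·E[r] = 1.524444, running G = 6.682778
t=3: π = [0.1967, 0.1992, 0.1626, 0.2968, 0.1447], E[r] = 3.1319, γ^t·E[r] = 1.074257, running G = 7.757035
t=4: π = [0.1966, 0.1992, 0.1623, 0.2976, 0.1442], E[r] = 3.1346, γ^t·E[r] = 0.752617, running G = 8.509651
t=5: π = [0.1966, 0.1992, 0.1623, 0.2977, 0.1442], E[r] = 3.1349, γ^t·E[r] = 0.526876, running G = 9.036527
t=6: π = [0.1966, 0.1992, 0.1623, 0.2977, 0.1442], E[r] = 3.1349, γ^t·E[r] = 0.368813, running G = 9.405340
t=7: π = [0.1966, 0.1992, 0.1623, 0.2977, 0.1442], E[r] = 3.1349, γ^t·E[r] = 0.258169, running G = 9.663508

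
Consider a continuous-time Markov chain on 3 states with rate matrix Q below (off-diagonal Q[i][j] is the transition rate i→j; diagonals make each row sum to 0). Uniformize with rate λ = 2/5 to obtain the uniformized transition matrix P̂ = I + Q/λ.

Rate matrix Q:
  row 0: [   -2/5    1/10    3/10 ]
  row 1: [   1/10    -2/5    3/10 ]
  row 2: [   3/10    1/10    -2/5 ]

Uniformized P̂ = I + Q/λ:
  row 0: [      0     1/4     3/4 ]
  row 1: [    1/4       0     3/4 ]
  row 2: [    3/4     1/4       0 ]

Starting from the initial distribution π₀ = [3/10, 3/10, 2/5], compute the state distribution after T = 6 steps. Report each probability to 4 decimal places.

t=0: π = [0.3000, 0.3000, 0.4000]
t=1: π = [0.3750, 0.1750, 0.4500]
t=2: π = [0.3813, 0.2063, 0.4125]
t=3: π = [0.3609, 0.1984, 0.4406]
t=4: π = [0.3801, 0.2004, 0.4195]
t=5: π = [0.3647, 0.1999, 0.4354]
t=6: π = [0.3765, 0.2000, 0.4235]

π = [0.3765, 0.2000, 0.4235]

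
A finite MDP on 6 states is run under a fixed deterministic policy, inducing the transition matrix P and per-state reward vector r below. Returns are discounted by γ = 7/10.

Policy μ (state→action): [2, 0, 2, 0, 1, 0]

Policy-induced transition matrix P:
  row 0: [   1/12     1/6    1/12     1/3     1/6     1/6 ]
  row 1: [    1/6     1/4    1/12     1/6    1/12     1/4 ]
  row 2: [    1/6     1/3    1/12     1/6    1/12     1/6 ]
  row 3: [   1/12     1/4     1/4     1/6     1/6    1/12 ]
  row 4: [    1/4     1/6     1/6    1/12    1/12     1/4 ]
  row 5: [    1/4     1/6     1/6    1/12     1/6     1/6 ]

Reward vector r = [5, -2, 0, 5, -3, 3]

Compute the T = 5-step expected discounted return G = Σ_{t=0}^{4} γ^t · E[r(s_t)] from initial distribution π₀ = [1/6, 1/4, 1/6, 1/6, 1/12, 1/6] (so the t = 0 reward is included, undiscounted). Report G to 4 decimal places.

t=0: π = [0.1667, 0.2500, 0.1667, 0.1667, 0.0833, 0.1667], E[r] = 1.4167, γ^t·E[r] = 1.416667, running G = 1.416667
t=1: π = [0.1597, 0.2292, 0.1319, 0.1736, 0.1250, 0.1806], E[r] = 1.3750, γ^t·E[r] = 0.962500, running G = 2.379167
t=2: π = [0.1644, 0.2222, 0.1377, 0.1678, 0.1262, 0.1817], E[r] = 1.3831, γ^t·E[r] = 0.677720, running G = 3.056887
t=3: π = [0.1646, 0.2221, 0.1370, 0.1684, 0.1262, 0.1817], E[r] = 1.3876, γ^t·E[r] = 0.475959, running G = 3.532845
t=4: π = [0.1646, 0.2220, 0.1371, 0.1685, 0.1262, 0.1817], E[r] = 1.3873, γ^t·E[r] = 0.333092, running G = 3.865937

G = 3.8659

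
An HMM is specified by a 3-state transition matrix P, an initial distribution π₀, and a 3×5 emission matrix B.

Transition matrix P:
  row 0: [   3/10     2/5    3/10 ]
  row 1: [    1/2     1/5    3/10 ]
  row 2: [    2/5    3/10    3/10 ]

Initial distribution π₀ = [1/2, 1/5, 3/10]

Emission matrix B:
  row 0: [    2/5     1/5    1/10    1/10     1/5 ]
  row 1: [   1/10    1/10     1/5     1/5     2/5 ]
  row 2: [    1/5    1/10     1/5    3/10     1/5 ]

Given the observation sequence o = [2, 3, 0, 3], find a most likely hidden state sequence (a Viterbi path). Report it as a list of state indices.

t=0: δ = [5.000e-02, 4.000e-02, 6.000e-02]  (obs o_0=2)
t=1: δ = [2.400e-03, 4.000e-03, 5.400e-03]  ψ = [2, 0, 2]  (obs o_1=3)
t=2: δ = [8.640e-04, 1.620e-04, 3.240e-04]  ψ = [2, 2, 2]  (obs o_2=0)
t=3: δ = [2.592e-05, 6.912e-05, 7.776e-05]  ψ = [0, 0, 0]  (obs o_3=3)
backtrack: best end state = 2; path = [2, 2, 0, 2]

path = [2, 2, 0, 2]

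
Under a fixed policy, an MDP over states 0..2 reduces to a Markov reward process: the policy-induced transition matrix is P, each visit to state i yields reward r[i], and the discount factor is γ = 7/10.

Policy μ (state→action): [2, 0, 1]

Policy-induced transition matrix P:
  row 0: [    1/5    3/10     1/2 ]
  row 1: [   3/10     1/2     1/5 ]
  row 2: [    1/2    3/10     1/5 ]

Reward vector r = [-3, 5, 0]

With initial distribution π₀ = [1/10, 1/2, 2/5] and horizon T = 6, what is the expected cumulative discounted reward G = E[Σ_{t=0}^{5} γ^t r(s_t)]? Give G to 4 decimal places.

G = 3.9699

t=0: π = [0.1000, 0.5000, 0.4000], E[r] = 2.2000, γ^t·E[r] = 2.200000, running G = 2.200000
t=1: π = [0.3700, 0.4000, 0.2300], E[r] = 0.8900, γ^t·E[r] = 0.623000, running G = 2.823000
t=2: π = [0.3090, 0.3800, 0.3110], E[r] = 0.9730, γ^t·E[r] = 0.476770, running G = 3.299770
t=3: π = [0.3313, 0.3760, 0.2927], E[r] = 0.8861, γ^t·E[r] = 0.303932, running G = 3.603702
t=4: π = [0.3254, 0.3752, 0.2994], E[r] = 0.8998, γ^t·E[r] = 0.216035, running G = 3.819737
t=5: π = [0.3273, 0.3750, 0.2976], E[r] = 0.8932, γ^t·E[r] = 0.150118, running G = 3.969855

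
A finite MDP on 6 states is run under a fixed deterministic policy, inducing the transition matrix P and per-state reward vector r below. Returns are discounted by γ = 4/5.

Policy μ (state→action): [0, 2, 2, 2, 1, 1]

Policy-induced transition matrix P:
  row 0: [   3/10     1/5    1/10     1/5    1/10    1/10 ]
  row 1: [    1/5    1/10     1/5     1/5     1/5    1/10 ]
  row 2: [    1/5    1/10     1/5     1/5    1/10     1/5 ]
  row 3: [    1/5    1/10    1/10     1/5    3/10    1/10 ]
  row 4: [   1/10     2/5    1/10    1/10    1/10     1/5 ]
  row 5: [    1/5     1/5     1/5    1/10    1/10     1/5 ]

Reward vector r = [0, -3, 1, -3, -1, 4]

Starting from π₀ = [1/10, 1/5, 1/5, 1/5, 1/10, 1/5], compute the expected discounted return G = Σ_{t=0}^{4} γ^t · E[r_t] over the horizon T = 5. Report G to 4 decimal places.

t=0: π = [0.1000, 0.2000, 0.2000, 0.2000, 0.1000, 0.2000], E[r] = -0.3000, γ^t·E[r] = -0.300000, running G = -0.300000
t=1: π = [0.2000, 0.1600, 0.1600, 0.1700, 0.1600, 0.1500], E[r] = -0.3900, γ^t·E[r] = -0.312000, running G = -0.612000
t=2: π = [0.2040, 0.1830, 0.1470, 0.1690, 0.1500, 0.1470], E[r] = -0.4710, γ^t·E[r] = -0.301440, running G = -0.913440
t=3: π = [0.2054, 0.1801, 0.1477, 0.1703, 0.1521, 0.1444], E[r] = -0.4780, γ^t·E[r] = -0.244736, running G = -1.158176
t=4: π = [0.2053, 0.1806, 0.1472, 0.1704, 0.1521, 0.1444], E[r] = -0.4801, γ^t·E[r] = -0.196628, running G = -1.354804

G = -1.3548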